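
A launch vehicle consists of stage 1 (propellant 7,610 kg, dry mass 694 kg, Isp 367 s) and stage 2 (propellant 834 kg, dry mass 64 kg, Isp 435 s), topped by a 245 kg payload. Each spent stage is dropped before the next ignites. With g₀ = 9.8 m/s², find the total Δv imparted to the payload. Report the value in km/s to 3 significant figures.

Ignition mass of stage 1 = 7,610+694 + 834+64 + 245 = 9,447 kg.
Stage 1: m₀ = 9,447 kg, m_f = 9,447 − 7,610 = 1,837 kg; Δv = 367×9.8×ln(5.143) = 3596.6×1.6376 ≈ 5890 m/s.
Stage 2: m₀ = 1,143 kg, m_f = 1,143 − 834 = 309 kg; Δv = 435×9.8×ln(3.699) = 4263.0×1.3081 ≈ 5576 m/s.
Total Δv = 5890 + 5576 = 11466 m/s.

Δv ≈ 11.5 km/s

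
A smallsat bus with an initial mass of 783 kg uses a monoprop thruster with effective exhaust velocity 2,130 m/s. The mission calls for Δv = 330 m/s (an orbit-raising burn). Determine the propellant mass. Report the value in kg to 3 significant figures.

propellant mass ≈ 112 kg

Rocket equation: m₀/m_f = exp(Δv / v_e) = exp(330 / 2130.0) = exp(0.1549) = 1.1676.
m_f = 783 / 1.1676 = 670.606 kg, so propellant = m₀ − m_f = 783 − 670.606 = 112.394 kg.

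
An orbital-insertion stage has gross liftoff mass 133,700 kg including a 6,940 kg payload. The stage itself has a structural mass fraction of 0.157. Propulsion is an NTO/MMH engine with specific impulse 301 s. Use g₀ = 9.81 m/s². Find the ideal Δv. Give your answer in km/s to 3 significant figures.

Δv ≈ 4.74 km/s

Stage wet mass = m₀ − payload = 133,700 − 6,940 = 126,760 kg.
Stage dry mass = ε × stage wet mass = 0.157 × 126,760 = 19,901.3 kg.
Burnout mass m_f = stage dry + payload = 19,901.3 + 6,940 = 26,841.3 kg.
v_e = Isp · g₀ = 301 × 9.81 = 2952.8 m/s.
Rocket equation: Δv = v_e · ln(133,700/26,841.3) = 2952.8 × ln(4.981) = 2952.8 × 1.6057 ≈ 4741 m/s.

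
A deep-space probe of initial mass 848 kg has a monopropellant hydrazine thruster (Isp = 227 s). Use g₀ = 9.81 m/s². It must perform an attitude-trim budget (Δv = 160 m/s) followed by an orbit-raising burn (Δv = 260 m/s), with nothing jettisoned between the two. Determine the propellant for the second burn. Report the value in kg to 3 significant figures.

propellant for the second burn ≈ 87.0 kg

v_e = Isp · g₀ = 227 × 9.81 = 2226.9 m/s.
After the first burn: m = 848 × exp(−160/2226.9) = 848 × 0.93067 = 789.208 kg.
After the second burn: m = 789.208 × exp(−260/2226.9) = 789.208 × 0.88980 = 702.237 kg.
Second-burn propellant = 789.208 − 702.237 = 86.971 kg.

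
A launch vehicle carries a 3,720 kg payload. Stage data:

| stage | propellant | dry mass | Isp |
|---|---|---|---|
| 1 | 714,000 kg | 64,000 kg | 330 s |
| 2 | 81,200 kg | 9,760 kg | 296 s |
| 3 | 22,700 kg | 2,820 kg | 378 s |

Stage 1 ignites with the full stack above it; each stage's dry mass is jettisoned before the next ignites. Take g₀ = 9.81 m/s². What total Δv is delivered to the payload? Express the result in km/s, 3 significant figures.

Ignition mass of stage 1 = 714,000+64,000 + 81,200+9,760 + 22,700+2,820 + 3,720 = 898,200 kg.
Stage 1: m₀ = 898,200 kg, m_f = 898,200 − 714,000 = 184,200 kg; Δv = 330×9.81×ln(4.876) = 3237.3×1.5844 ≈ 5129 m/s.
Stage 2: m₀ = 120,200 kg, m_f = 120,200 − 81,200 = 39,000 kg; Δv = 296×9.81×ln(3.082) = 2903.8×1.1256 ≈ 3268 m/s.
Stage 3: m₀ = 29,240 kg, m_f = 29,240 − 22,700 = 6,540 kg; Δv = 378×9.81×ln(4.471) = 3708.2×1.4976 ≈ 5553 m/s.
Total Δv = 5129 + 3268 + 5553 = 13950 m/s.

Δv ≈ 14.0 km/s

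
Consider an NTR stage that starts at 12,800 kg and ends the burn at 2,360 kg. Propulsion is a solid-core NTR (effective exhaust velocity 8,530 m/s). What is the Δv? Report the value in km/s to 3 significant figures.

Δv ≈ 14.4 km/s

Δv = v_e · ln(m₀/m_f) = 8530.0 × ln(5.424) = 8530.0 × 1.6908 ≈ 14422.4 m/s.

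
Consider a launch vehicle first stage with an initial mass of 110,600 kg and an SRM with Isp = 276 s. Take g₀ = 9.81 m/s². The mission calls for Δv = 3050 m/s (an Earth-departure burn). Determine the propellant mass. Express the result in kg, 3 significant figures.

v_e = Isp · g₀ = 276 × 9.81 = 2707.6 m/s.
By the Tsiolkovsky rocket equation, m₀/m_f = exp(Δv / v_e) = exp(3050 / 2707.6) = exp(1.1265) = 3.0848.
m_f = 110,600 / 3.0848 = 35,853.2 kg, so propellant = m₀ − m_f = 110,600 − 35,853.2 = 74,746.8 kg.

propellant mass ≈ 74700 kg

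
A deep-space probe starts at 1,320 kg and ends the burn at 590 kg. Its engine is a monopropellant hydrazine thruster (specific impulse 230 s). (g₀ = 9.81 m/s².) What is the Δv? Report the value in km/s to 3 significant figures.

v_e = Isp · g₀ = 230 × 9.81 = 2256.3 m/s.
Δv = v_e · ln(m₀/m_f) = 2256.3 × ln(2.237) = 2256.3 × 0.8053 ≈ 1816.9 m/s.

Δv ≈ 1.82 km/s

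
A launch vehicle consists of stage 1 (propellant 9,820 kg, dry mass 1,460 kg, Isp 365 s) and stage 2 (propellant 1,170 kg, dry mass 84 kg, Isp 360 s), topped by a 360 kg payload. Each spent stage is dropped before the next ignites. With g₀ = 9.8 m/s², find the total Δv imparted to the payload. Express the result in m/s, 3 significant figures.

Δv ≈ 9680 m/s

Ignition mass of stage 1 = 9,820+1,460 + 1,170+84 + 360 = 12,894 kg.
Stage 1: m₀ = 12,894 kg, m_f = 12,894 − 9,820 = 3,074 kg; Δv = 365×9.8×ln(4.195) = 3577.0×1.4338 ≈ 5129 m/s.
Stage 2: m₀ = 1,614 kg, m_f = 1,614 − 1,170 = 444 kg; Δv = 360×9.8×ln(3.635) = 3528.0×1.2906 ≈ 4553 m/s.
Total Δv = 5129 + 4553 = 9682 m/s.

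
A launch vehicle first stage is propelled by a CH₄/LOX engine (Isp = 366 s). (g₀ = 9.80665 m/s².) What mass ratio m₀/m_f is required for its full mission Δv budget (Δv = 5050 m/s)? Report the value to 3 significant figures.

mass ratio ≈ 4.08

v_e = Isp · g₀ = 366 × 9.80665 = 3589.2 m/s.
Rocket equation: m₀/m_f = exp(Δv / v_e) = exp(5050 / 3589.2) = exp(1.4070) = 4.0836.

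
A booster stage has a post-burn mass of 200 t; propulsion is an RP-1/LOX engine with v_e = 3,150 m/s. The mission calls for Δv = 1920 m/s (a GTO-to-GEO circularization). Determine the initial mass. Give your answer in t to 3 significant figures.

Rocket equation: m₀/m_f = exp(Δv / v_e) = exp(1920 / 3150.0) = exp(0.6095) = 1.8396.
m₀ = m_f × 1.8396 = 200 × 1.8396 = 367.92 t.

initial mass ≈ 368 t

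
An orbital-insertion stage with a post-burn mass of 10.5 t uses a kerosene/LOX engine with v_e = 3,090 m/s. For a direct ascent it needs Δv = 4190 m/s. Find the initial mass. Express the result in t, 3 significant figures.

initial mass ≈ 40.7 t

By the Tsiolkovsky rocket equation, m₀/m_f = exp(Δv / v_e) = exp(4190 / 3090.0) = exp(1.3560) = 3.8806.
m₀ = m_f × 3.8806 = 10.5 × 3.8806 = 40.7463 t.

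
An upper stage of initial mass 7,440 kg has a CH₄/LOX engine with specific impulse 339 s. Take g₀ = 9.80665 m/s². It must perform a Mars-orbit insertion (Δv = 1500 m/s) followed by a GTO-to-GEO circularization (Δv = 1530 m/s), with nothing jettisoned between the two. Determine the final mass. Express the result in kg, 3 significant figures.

v_e = Isp · g₀ = 339 × 9.80665 = 3324.5 m/s.
After the first burn: m = 7440 × exp(−1500/3324.5) = 7440 × 0.63686 = 4,738.24 kg.
After the second burn: m = 4,738.24 × exp(−1530/3324.5) = 4,738.24 × 0.63114 = 2,990.49 kg.

final mass ≈ 2990 kg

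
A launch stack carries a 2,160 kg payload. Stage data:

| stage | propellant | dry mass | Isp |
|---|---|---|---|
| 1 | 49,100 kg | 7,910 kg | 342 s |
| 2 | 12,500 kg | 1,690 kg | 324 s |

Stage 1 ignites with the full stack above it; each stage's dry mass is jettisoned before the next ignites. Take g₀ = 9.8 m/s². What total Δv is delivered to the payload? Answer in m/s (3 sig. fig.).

Ignition mass of stage 1 = 49,100+7,910 + 12,500+1,690 + 2,160 = 73,360 kg.
Stage 1: m₀ = 73,360 kg, m_f = 73,360 − 49,100 = 24,260 kg; Δv = 342×9.8×ln(3.024) = 3351.6×1.1065 ≈ 3709 m/s.
Stage 2: m₀ = 16,350 kg, m_f = 16,350 − 12,500 = 3,850 kg; Δv = 324×9.8×ln(4.247) = 3175.2×1.4462 ≈ 4592 m/s.
Total Δv = 3709 + 4592 = 8301 m/s.

Δv ≈ 8300 m/s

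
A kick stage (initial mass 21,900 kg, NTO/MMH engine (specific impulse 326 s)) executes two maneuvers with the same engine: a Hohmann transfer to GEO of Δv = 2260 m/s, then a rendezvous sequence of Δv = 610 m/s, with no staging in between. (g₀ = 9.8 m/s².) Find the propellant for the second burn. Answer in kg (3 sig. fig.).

v_e = Isp · g₀ = 326 × 9.8 = 3194.8 m/s.
After the first burn: m = 21900 × exp(−2260/3194.8) = 21900 × 0.49292 = 10,794.9 kg.
After the second burn: m = 10,794.9 × exp(−610/3194.8) = 10,794.9 × 0.82619 = 8,918.64 kg.
Second-burn propellant = 10,794.9 − 8,918.64 = 1,876.26 kg.

propellant for the second burn ≈ 1880 kg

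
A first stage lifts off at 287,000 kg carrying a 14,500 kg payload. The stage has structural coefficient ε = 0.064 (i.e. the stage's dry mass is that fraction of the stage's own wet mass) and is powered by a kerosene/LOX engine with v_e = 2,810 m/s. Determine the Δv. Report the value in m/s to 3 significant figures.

Stage wet mass = m₀ − payload = 287,000 − 14,500 = 272,500 kg.
Stage dry mass = ε × stage wet mass = 0.064 × 272,500 = 17,440 kg.
Burnout mass m_f = stage dry + payload = 17,440 + 14,500 = 31,940 kg.
Rocket equation: Δv = v_e · ln(287,000/31,940) = 2810.0 × ln(8.986) = 2810.0 × 2.1956 ≈ 6170 m/s.

Δv ≈ 6170 m/s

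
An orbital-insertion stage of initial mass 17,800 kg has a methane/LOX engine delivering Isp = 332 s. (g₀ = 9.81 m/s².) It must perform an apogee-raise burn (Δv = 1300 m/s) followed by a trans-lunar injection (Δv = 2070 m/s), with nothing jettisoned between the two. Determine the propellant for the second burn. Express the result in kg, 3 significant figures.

propellant for the second burn ≈ 5620 kg

v_e = Isp · g₀ = 332 × 9.81 = 3256.9 m/s.
After the first burn: m = 17800 × exp(−1300/3256.9) = 17800 × 0.67089 = 11,941.8 kg.
After the second burn: m = 11,941.8 × exp(−2070/3256.9) = 11,941.8 × 0.52963 = 6,324.74 kg.
Second-burn propellant = 11,941.8 − 6,324.74 = 5,617.06 kg.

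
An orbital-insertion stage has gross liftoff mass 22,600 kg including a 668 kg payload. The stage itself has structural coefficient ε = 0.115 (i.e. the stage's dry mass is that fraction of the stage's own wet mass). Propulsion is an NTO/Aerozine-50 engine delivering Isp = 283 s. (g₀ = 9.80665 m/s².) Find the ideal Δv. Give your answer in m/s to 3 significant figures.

Stage wet mass = m₀ − payload = 22,600 − 668 = 21,932 kg.
Stage dry mass = ε × stage wet mass = 0.115 × 21,932 = 2,522.18 kg.
Burnout mass m_f = stage dry + payload = 2,522.18 + 668 = 3,190.18 kg.
v_e = Isp · g₀ = 283 × 9.80665 = 2775.3 m/s.
From the ideal rocket equation, Δv = v_e · ln(22,600/3,190.18) = 2775.3 × ln(7.084) = 2775.3 × 1.9579 ≈ 5434 m/s.

Δv ≈ 5430 m/s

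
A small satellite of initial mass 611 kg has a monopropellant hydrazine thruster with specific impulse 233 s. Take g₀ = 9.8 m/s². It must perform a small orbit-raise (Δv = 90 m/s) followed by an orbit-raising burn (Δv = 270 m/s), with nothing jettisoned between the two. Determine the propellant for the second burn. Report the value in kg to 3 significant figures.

v_e = Isp · g₀ = 233 × 9.8 = 2283.4 m/s.
After the first burn: m = 611 × exp(−90/2283.4) = 611 × 0.96135 = 587.385 kg.
After the second burn: m = 587.385 × exp(−270/2283.4) = 587.385 × 0.88848 = 521.88 kg.
Second-burn propellant = 587.385 − 521.88 = 65.505 kg.

propellant for the second burn ≈ 65.5 kg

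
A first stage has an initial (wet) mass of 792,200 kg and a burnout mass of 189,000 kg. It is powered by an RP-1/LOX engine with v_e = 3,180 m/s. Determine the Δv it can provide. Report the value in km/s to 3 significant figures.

Δv ≈ 4.56 km/s

Rocket equation: Δv = v_e · ln(m₀/m_f) = 3180.0 × ln(4.192) = 3180.0 × 1.4331 ≈ 4557.2 m/s.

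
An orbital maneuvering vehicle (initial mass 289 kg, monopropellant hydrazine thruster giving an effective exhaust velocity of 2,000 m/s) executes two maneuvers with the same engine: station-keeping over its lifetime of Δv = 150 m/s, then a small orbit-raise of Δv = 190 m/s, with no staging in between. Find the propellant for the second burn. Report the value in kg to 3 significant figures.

propellant for the second burn ≈ 24.3 kg

After the first burn: m = 289 × exp(−150/2000.0) = 289 × 0.92774 = 268.117 kg.
After the second burn: m = 268.117 × exp(−190/2000.0) = 268.117 × 0.90937 = 243.818 kg.
Second-burn propellant = 268.117 − 243.818 = 24.299 kg.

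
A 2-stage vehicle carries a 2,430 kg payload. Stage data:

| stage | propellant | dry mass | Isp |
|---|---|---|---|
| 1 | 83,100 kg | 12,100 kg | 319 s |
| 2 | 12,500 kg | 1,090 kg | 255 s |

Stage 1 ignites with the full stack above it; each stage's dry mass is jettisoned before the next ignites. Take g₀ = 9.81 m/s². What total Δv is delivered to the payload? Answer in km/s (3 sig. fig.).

Ignition mass of stage 1 = 83,100+12,100 + 12,500+1,090 + 2,430 = 111,220 kg.
Stage 1: m₀ = 111,220 kg, m_f = 111,220 − 83,100 = 28,120 kg; Δv = 319×9.81×ln(3.955) = 3129.4×1.3750 ≈ 4303 m/s.
Stage 2: m₀ = 16,020 kg, m_f = 16,020 − 12,500 = 3,520 kg; Δv = 255×9.81×ln(4.551) = 2501.6×1.5154 ≈ 3791 m/s.
Total Δv = 4303 + 3791 = 8094 m/s.

Δv ≈ 8.09 km/s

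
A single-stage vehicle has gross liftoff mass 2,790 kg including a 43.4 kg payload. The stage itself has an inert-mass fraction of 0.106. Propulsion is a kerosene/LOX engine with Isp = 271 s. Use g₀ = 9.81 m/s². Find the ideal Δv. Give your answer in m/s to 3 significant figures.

Stage wet mass = m₀ − payload = 2,790 − 43.4 = 2,746.6 kg.
Stage dry mass = ε × stage wet mass = 0.106 × 2,746.6 = 291.14 kg.
Burnout mass m_f = stage dry + payload = 291.14 + 43.4 = 334.54 kg.
v_e = Isp · g₀ = 271 × 9.81 = 2658.5 m/s.
Δv = v_e · ln(2,790/334.54) = 2658.5 × ln(8.34) = 2658.5 × 2.1210 ≈ 5639 m/s.

Δv ≈ 5640 m/s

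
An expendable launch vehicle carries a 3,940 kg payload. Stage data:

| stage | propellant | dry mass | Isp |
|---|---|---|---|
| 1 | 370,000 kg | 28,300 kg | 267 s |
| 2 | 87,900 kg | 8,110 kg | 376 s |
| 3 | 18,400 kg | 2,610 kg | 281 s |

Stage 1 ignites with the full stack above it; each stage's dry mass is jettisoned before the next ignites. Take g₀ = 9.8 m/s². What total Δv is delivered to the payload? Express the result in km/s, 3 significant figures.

Δv ≈ 11.7 km/s

Ignition mass of stage 1 = 370,000+28,300 + 87,900+8,110 + 18,400+2,610 + 3,940 = 519,260 kg.
Stage 1: m₀ = 519,260 kg, m_f = 519,260 − 370,000 = 149,260 kg; Δv = 267×9.8×ln(3.479) = 2616.6×1.2467 ≈ 3262 m/s.
Stage 2: m₀ = 120,960 kg, m_f = 120,960 − 87,900 = 33,060 kg; Δv = 376×9.8×ln(3.659) = 3684.8×1.2971 ≈ 4780 m/s.
Stage 3: m₀ = 24,950 kg, m_f = 24,950 − 18,400 = 6,550 kg; Δv = 281×9.8×ln(3.809) = 2753.8×1.3374 ≈ 3683 m/s.
Total Δv = 3262 + 4780 + 3683 = 11725 m/s.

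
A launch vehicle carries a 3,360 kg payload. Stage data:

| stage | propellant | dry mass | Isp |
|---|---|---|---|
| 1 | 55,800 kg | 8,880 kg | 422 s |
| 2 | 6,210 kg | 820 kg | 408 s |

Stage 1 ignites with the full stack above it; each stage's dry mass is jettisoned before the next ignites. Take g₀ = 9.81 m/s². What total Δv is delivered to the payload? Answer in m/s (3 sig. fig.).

Ignition mass of stage 1 = 55,800+8,880 + 6,210+820 + 3,360 = 75,070 kg.
Stage 1: m₀ = 75,070 kg, m_f = 75,070 − 55,800 = 19,270 kg; Δv = 422×9.81×ln(3.896) = 4139.8×1.3599 ≈ 5630 m/s.
Stage 2: m₀ = 10,390 kg, m_f = 10,390 − 6,210 = 4,180 kg; Δv = 408×9.81×ln(2.486) = 4002.5×0.9105 ≈ 3644 m/s.
Total Δv = 5630 + 3644 = 9274 m/s.

Δv ≈ 9270 m/s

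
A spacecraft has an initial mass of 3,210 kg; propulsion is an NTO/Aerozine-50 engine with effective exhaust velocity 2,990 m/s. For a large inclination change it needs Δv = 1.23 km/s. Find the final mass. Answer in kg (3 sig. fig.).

final mass ≈ 2130 kg

By the Tsiolkovsky rocket equation, m₀/m_f = exp(Δv / v_e) = exp(1230 / 2990.0) = exp(0.4114) = 1.5089.
m_f = m₀ / 1.5089 = 3,210 / 1.5089 = 2,127.38 kg.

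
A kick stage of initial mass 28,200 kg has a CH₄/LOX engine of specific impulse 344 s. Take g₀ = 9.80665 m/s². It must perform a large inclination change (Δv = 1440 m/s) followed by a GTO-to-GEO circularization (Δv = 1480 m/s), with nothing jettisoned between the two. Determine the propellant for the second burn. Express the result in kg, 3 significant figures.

propellant for the second burn ≈ 6540 kg

v_e = Isp · g₀ = 344 × 9.80665 = 3373.5 m/s.
After the first burn: m = 28200 × exp(−1440/3373.5) = 28200 × 0.65256 = 18,402.2 kg.
After the second burn: m = 18,402.2 × exp(−1480/3373.5) = 18,402.2 × 0.64486 = 11,866.8 kg.
Second-burn propellant = 18,402.2 − 11,866.8 = 6,535.4 kg.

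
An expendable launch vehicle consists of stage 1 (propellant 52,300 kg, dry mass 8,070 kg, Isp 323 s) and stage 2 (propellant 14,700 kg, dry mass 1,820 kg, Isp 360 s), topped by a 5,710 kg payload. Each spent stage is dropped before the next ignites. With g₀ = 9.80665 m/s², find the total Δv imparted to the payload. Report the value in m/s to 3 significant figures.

Δv ≈ 7000 m/s

Ignition mass of stage 1 = 52,300+8,070 + 14,700+1,820 + 5,710 = 82,600 kg.
Stage 1: m₀ = 82,600 kg, m_f = 82,600 − 52,300 = 30,300 kg; Δv = 323×9.80665×ln(2.726) = 3167.5×1.0029 ≈ 3177 m/s.
Stage 2: m₀ = 22,230 kg, m_f = 22,230 − 14,700 = 7,530 kg; Δv = 360×9.80665×ln(2.952) = 3530.4×1.0825 ≈ 3822 m/s.
Total Δv = 3177 + 3822 = 6999 m/s.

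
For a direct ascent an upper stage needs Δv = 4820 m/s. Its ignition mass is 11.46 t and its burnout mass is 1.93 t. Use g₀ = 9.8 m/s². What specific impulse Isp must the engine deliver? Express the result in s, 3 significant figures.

ln(m₀/m_f) = ln(11460/1930) = ln(5.938) = 1.7813.
By the Tsiolkovsky rocket equation, v_e = Δv / ln(m₀/m_f) = 4820 / 1.7813 = 2705.8 m/s.
Isp = v_e / g₀ = 2705.8 / 9.8 = 276.1 s.

Isp ≈ 276 s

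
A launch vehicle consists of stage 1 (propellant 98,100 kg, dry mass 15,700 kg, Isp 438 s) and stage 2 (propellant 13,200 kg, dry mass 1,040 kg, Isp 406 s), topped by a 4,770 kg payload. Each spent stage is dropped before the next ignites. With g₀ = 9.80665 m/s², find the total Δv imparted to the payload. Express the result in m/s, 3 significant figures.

Ignition mass of stage 1 = 98,100+15,700 + 13,200+1,040 + 4,770 = 132,810 kg.
Stage 1: m₀ = 132,810 kg, m_f = 132,810 − 98,100 = 34,710 kg; Δv = 438×9.80665×ln(3.826) = 4295.3×1.3419 ≈ 5764 m/s.
Stage 2: m₀ = 19,010 kg, m_f = 19,010 − 13,200 = 5,810 kg; Δv = 406×9.80665×ln(3.272) = 3981.5×1.1854 ≈ 4720 m/s.
Total Δv = 5764 + 4720 = 10484 m/s.

Δv ≈ 10500 m/s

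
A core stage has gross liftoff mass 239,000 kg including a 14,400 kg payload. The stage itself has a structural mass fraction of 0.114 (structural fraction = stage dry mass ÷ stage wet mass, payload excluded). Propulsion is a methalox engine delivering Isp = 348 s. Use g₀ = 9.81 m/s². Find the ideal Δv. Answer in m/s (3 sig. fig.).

Stage wet mass = m₀ − payload = 239,000 − 14,400 = 224,600 kg.
Stage dry mass = ε × stage wet mass = 0.114 × 224,600 = 25,604.4 kg.
Burnout mass m_f = stage dry + payload = 25,604.4 + 14,400 = 40,004.4 kg.
v_e = Isp · g₀ = 348 × 9.81 = 3413.9 m/s.
Using Δv = v_e ln(m₀/m_f): Δv = v_e · ln(239,000/40,004.4) = 3413.9 × ln(5.974) = 3413.9 × 1.7875 ≈ 6102 m/s.

Δv ≈ 6100 m/s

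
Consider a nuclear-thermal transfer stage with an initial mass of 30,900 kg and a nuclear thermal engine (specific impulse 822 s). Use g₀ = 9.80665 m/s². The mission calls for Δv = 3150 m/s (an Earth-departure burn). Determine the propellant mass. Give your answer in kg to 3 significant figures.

v_e = Isp · g₀ = 822 × 9.80665 = 8061.1 m/s.
From the ideal rocket equation, m₀/m_f = exp(Δv / v_e) = exp(3150 / 8061.1) = exp(0.3908) = 1.4781.
m_f = 30,900 / 1.4781 = 20,905.2 kg, so propellant = m₀ − m_f = 30,900 − 20,905.2 = 9,994.8 kg.

propellant mass ≈ 9990 kg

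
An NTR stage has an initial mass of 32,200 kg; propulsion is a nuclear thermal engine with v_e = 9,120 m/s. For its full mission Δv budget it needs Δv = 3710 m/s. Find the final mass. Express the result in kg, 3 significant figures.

final mass ≈ 21400 kg

m₀/m_f = exp(Δv / v_e) = exp(3710 / 9120.0) = exp(0.4068) = 1.5020.
m_f = m₀ / 1.5020 = 32,200 / 1.5020 = 21,438.1 kg.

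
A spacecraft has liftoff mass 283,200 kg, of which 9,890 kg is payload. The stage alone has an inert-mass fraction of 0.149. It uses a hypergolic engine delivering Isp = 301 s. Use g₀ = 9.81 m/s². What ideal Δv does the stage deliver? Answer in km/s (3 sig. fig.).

Δv ≈ 5.08 km/s

Stage wet mass = m₀ − payload = 283,200 − 9,890 = 273,310 kg.
Stage dry mass = ε × stage wet mass = 0.149 × 273,310 = 40,723.2 kg.
Burnout mass m_f = stage dry + payload = 40,723.2 + 9,890 = 50,613.2 kg.
v_e = Isp · g₀ = 301 × 9.81 = 2952.8 m/s.
Δv = v_e · ln(283,200/50,613.2) = 2952.8 × ln(5.595) = 2952.8 × 1.7219 ≈ 5085 m/s.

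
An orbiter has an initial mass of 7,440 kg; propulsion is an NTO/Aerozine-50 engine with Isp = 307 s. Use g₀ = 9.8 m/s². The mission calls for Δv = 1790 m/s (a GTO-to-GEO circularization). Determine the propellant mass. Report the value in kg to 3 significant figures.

v_e = Isp · g₀ = 307 × 9.8 = 3008.6 m/s.
From the ideal rocket equation, m₀/m_f = exp(Δv / v_e) = exp(1790 / 3008.6) = exp(0.5950) = 1.8130.
m_f = 7,440 / 1.8130 = 4,103.7 kg, so propellant = m₀ − m_f = 7,440 − 4,103.7 = 3,336.3 kg.

propellant mass ≈ 3340 kg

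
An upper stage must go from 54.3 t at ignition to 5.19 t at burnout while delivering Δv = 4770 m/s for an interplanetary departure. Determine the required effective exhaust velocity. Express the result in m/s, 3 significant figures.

ln(m₀/m_f) = ln(54300/5190) = ln(10.46) = 2.3478.
From the ideal rocket equation, v_e = Δv / ln(m₀/m_f) = 4770 / 2.3478 = 2031.7 m/s.

v_e ≈ 2030 m/s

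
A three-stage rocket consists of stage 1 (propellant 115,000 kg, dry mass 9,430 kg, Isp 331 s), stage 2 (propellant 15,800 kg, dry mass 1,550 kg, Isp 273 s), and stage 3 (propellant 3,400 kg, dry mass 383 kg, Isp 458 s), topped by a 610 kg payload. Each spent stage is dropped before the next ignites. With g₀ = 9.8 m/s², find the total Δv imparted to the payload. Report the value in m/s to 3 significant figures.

Ignition mass of stage 1 = 115,000+9,430 + 15,800+1,550 + 3,400+383 + 610 = 146,173 kg.
Stage 1: m₀ = 146,173 kg, m_f = 146,173 − 115,000 = 31,173 kg; Δv = 331×9.8×ln(4.689) = 3243.8×1.5452 ≈ 5012 m/s.
Stage 2: m₀ = 21,743 kg, m_f = 21,743 − 15,800 = 5,943 kg; Δv = 273×9.8×ln(3.659) = 2675.4×1.2971 ≈ 3470 m/s.
Stage 3: m₀ = 4,393 kg, m_f = 4,393 − 3,400 = 993 kg; Δv = 458×9.8×ln(4.424) = 4488.4×1.4870 ≈ 6674 m/s.
Total Δv = 5012 + 3470 + 6674 = 15156 m/s.

Δv ≈ 15200 m/s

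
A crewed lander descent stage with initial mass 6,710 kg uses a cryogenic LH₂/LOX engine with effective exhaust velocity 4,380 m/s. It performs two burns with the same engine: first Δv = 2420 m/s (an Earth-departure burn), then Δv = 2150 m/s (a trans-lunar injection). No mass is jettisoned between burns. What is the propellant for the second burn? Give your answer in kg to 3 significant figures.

propellant for the second burn ≈ 1500 kg

After the first burn: m = 6710 × exp(−2420/4380.0) = 6710 × 0.57550 = 3,861.61 kg.
After the second burn: m = 3,861.61 × exp(−2150/4380.0) = 3,861.61 × 0.61210 = 2,363.69 kg.
Second-burn propellant = 3,861.61 − 2,363.69 = 1,497.92 kg.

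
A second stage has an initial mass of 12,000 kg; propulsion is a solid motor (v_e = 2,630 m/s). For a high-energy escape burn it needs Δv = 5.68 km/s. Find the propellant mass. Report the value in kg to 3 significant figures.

propellant mass ≈ 10600 kg

Rocket equation: m₀/m_f = exp(Δv / v_e) = exp(5680 / 2630.0) = exp(2.1597) = 8.6685.
m_f = 12,000 / 8.6685 = 1,384.32 kg, so propellant = m₀ − m_f = 12,000 − 1,384.32 = 10,615.68 kg.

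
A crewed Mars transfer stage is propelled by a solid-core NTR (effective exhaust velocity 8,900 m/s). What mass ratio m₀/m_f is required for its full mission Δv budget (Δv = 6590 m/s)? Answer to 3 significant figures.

From the ideal rocket equation, m₀/m_f = exp(Δv / v_e) = exp(6590 / 8900.0) = exp(0.7404) = 2.0969.

mass ratio ≈ 2.10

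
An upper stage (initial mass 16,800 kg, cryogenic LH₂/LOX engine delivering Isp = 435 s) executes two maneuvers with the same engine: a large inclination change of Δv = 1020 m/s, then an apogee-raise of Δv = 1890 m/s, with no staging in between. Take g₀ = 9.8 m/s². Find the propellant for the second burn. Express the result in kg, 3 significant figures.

propellant for the second burn ≈ 4740 kg

v_e = Isp · g₀ = 435 × 9.8 = 4263.0 m/s.
After the first burn: m = 16800 × exp(−1020/4263.0) = 16800 × 0.78720 = 13,225 kg.
After the second burn: m = 13,225 × exp(−1890/4263.0) = 13,225 × 0.64188 = 8,488.86 kg.
Second-burn propellant = 13,225 − 8,488.86 = 4,736.14 kg.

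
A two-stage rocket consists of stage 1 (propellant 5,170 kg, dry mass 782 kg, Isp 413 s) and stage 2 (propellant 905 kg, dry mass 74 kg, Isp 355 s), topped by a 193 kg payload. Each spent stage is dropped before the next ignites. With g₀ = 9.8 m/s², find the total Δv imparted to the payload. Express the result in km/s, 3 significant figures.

Δv ≈ 10.4 km/s

Ignition mass of stage 1 = 5,170+782 + 905+74 + 193 = 7,124 kg.
Stage 1: m₀ = 7,124 kg, m_f = 7,124 − 5,170 = 1,954 kg; Δv = 413×9.8×ln(3.646) = 4047.4×1.2936 ≈ 5236 m/s.
Stage 2: m₀ = 1,172 kg, m_f = 1,172 − 905 = 267 kg; Δv = 355×9.8×ln(4.39) = 3479.0×1.4792 ≈ 5146 m/s.
Total Δv = 5236 + 5146 = 10382 m/s.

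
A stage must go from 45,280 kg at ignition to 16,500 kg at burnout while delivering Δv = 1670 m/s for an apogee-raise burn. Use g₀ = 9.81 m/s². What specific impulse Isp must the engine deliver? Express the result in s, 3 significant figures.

Isp ≈ 169 s

ln(m₀/m_f) = ln(45280/16500) = ln(2.744) = 1.0095.
By the Tsiolkovsky rocket equation, v_e = Δv / ln(m₀/m_f) = 1670 / 1.0095 = 1654.3 m/s.
Isp = v_e / g₀ = 1654.3 / 9.81 = 168.6 s.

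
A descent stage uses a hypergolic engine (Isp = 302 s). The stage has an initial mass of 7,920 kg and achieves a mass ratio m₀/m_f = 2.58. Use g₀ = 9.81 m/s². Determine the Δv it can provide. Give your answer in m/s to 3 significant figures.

Δv ≈ 2810 m/s

v_e = Isp · g₀ = 302 × 9.81 = 2962.6 m/s.
Using Δv = v_e ln(m₀/m_f): Δv = v_e · ln(2.58) = 2962.6 × 0.9478 ≈ 2807.9 m/s.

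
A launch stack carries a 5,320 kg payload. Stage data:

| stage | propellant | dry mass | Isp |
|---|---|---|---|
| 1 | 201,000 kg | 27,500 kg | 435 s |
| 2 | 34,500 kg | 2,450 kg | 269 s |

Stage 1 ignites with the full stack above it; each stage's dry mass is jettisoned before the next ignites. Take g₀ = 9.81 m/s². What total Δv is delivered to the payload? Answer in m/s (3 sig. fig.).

Δv ≈ 10300 m/s

Ignition mass of stage 1 = 201,000+27,500 + 34,500+2,450 + 5,320 = 270,770 kg.
Stage 1: m₀ = 270,770 kg, m_f = 270,770 − 201,000 = 69,770 kg; Δv = 435×9.81×ln(3.881) = 4267.4×1.3561 ≈ 5787 m/s.
Stage 2: m₀ = 42,270 kg, m_f = 42,270 − 34,500 = 7,770 kg; Δv = 269×9.81×ln(5.44) = 2638.9×1.6938 ≈ 4470 m/s.
Total Δv = 5787 + 4470 = 10257 m/s.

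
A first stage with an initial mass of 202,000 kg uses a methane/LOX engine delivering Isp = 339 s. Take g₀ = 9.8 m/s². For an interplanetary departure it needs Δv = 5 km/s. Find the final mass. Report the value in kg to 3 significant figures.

v_e = Isp · g₀ = 339 × 9.8 = 3322.2 m/s.
From the ideal rocket equation, m₀/m_f = exp(Δv / v_e) = exp(5000 / 3322.2) = exp(1.5050) = 4.5043.
m_f = m₀ / 4.5043 = 202,000 / 4.5043 = 44,846 kg.

final mass ≈ 44800 kg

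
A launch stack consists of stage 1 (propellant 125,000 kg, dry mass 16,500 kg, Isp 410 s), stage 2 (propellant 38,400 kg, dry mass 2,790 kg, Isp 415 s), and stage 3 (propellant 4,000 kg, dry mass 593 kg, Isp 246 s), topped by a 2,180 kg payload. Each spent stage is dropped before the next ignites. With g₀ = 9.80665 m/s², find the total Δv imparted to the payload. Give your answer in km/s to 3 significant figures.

Δv ≈ 13.1 km/s

Ignition mass of stage 1 = 125,000+16,500 + 38,400+2,790 + 4,000+593 + 2,180 = 189,463 kg.
Stage 1: m₀ = 189,463 kg, m_f = 189,463 − 125,000 = 64,463 kg; Δv = 410×9.80665×ln(2.939) = 4020.7×1.0781 ≈ 4335 m/s.
Stage 2: m₀ = 47,963 kg, m_f = 47,963 − 38,400 = 9,563 kg; Δv = 415×9.80665×ln(5.015) = 4069.8×1.6125 ≈ 6563 m/s.
Stage 3: m₀ = 6,773 kg, m_f = 6,773 − 4,000 = 2,773 kg; Δv = 246×9.80665×ln(2.442) = 2412.4×0.8930 ≈ 2154 m/s.
Total Δv = 4335 + 6563 + 2154 = 13052 m/s.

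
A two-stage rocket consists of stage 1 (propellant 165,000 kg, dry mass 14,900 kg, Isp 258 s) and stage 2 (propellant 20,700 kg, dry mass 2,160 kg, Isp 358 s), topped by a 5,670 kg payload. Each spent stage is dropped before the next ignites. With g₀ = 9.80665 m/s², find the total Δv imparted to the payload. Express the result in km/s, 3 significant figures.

Δv ≈ 8.51 km/s

Ignition mass of stage 1 = 165,000+14,900 + 20,700+2,160 + 5,670 = 208,430 kg.
Stage 1: m₀ = 208,430 kg, m_f = 208,430 − 165,000 = 43,430 kg; Δv = 258×9.80665×ln(4.799) = 2530.1×1.5685 ≈ 3968 m/s.
Stage 2: m₀ = 28,530 kg, m_f = 28,530 − 20,700 = 7,830 kg; Δv = 358×9.80665×ln(3.644) = 3510.8×1.2930 ≈ 4539 m/s.
Total Δv = 3968 + 4539 = 8507 m/s.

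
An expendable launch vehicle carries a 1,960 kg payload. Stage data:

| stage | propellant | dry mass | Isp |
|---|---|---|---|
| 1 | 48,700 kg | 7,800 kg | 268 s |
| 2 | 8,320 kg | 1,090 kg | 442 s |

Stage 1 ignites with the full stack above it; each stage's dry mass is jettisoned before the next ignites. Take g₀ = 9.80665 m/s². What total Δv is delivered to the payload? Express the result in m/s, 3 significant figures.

Ignition mass of stage 1 = 48,700+7,800 + 8,320+1,090 + 1,960 = 67,870 kg.
Stage 1: m₀ = 67,870 kg, m_f = 67,870 − 48,700 = 19,170 kg; Δv = 268×9.80665×ln(3.54) = 2628.2×1.2642 ≈ 3323 m/s.
Stage 2: m₀ = 11,370 kg, m_f = 11,370 − 8,320 = 3,050 kg; Δv = 442×9.80665×ln(3.728) = 4334.5×1.3158 ≈ 5704 m/s.
Total Δv = 3323 + 5704 = 9027 m/s.

Δv ≈ 9030 m/s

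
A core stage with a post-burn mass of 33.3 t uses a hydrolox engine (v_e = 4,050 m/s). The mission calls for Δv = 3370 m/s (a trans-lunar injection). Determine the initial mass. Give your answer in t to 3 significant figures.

m₀/m_f = exp(Δv / v_e) = exp(3370 / 4050.0) = exp(0.8321) = 2.2981.
m₀ = m_f × 2.2981 = 33.3 × 2.2981 = 76.5267 t.

initial mass ≈ 76.5 t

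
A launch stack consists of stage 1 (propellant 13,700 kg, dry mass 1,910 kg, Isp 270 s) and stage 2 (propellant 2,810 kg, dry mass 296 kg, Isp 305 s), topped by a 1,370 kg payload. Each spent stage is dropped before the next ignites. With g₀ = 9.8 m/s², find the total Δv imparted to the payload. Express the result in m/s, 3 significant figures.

Δv ≈ 5990 m/s

Ignition mass of stage 1 = 13,700+1,910 + 2,810+296 + 1,370 = 20,086 kg.
Stage 1: m₀ = 20,086 kg, m_f = 20,086 − 13,700 = 6,386 kg; Δv = 270×9.8×ln(3.145) = 2646.0×1.1459 ≈ 3032 m/s.
Stage 2: m₀ = 4,476 kg, m_f = 4,476 − 2,810 = 1,666 kg; Δv = 305×9.8×ln(2.687) = 2989.0×0.9883 ≈ 2954 m/s.
Total Δv = 3032 + 2954 = 5986 m/s.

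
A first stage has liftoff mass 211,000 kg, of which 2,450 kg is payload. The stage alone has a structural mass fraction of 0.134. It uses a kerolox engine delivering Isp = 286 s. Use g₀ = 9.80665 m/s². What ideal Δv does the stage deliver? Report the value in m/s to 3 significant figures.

Stage wet mass = m₀ − payload = 211,000 − 2,450 = 208,550 kg.
Stage dry mass = ε × stage wet mass = 0.134 × 208,550 = 27,945.7 kg.
Burnout mass m_f = stage dry + payload = 27,945.7 + 2,450 = 30,395.7 kg.
v_e = Isp · g₀ = 286 × 9.80665 = 2804.7 m/s.
Δv = v_e · ln(211,000/30,395.7) = 2804.7 × ln(6.942) = 2804.7 × 1.9376 ≈ 5434 m/s.

Δv ≈ 5430 m/s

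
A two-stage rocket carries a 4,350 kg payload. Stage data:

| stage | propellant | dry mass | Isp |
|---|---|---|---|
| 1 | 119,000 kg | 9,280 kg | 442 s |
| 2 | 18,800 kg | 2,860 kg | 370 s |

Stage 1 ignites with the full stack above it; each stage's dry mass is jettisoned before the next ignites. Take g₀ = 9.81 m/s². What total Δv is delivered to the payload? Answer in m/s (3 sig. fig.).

Δv ≈ 11100 m/s

Ignition mass of stage 1 = 119,000+9,280 + 18,800+2,860 + 4,350 = 154,290 kg.
Stage 1: m₀ = 154,290 kg, m_f = 154,290 − 119,000 = 35,290 kg; Δv = 442×9.81×ln(4.372) = 4336.0×1.4752 ≈ 6397 m/s.
Stage 2: m₀ = 26,010 kg, m_f = 26,010 − 18,800 = 7,210 kg; Δv = 370×9.81×ln(3.607) = 3629.7×1.2830 ≈ 4657 m/s.
Total Δv = 6397 + 4657 = 11054 m/s.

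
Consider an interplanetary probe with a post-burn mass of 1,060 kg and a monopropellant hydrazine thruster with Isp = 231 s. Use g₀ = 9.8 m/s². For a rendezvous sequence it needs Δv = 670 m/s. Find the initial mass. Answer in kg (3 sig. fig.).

initial mass ≈ 1430 kg

v_e = Isp · g₀ = 231 × 9.8 = 2263.8 m/s.
By the Tsiolkovsky rocket equation, m₀/m_f = exp(Δv / v_e) = exp(670 / 2263.8) = exp(0.2960) = 1.3444.
m₀ = m_f × 1.3444 = 1,060 × 1.3444 = 1,425.06 kg.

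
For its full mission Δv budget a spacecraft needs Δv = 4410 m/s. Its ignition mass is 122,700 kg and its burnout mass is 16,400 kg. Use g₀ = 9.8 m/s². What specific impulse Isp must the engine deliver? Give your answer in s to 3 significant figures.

ln(m₀/m_f) = ln(122700/16400) = ln(7.482) = 2.0125.
v_e = Δv / ln(m₀/m_f) = 4410 / 2.0125 = 2191.3 m/s.
Isp = v_e / g₀ = 2191.3 / 9.8 = 223.6 s.

Isp ≈ 224 s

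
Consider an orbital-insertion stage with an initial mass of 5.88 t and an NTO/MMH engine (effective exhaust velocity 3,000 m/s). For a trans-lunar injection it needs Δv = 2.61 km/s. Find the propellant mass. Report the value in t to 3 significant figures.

propellant mass ≈ 3.42 t

m₀/m_f = exp(Δv / v_e) = exp(2610 / 3000.0) = exp(0.8700) = 2.3869.
m_f = 5.88 / 2.3869 = 2.46345 t, so propellant = m₀ − m_f = 5.88 − 2.46345 = 3.41655 t.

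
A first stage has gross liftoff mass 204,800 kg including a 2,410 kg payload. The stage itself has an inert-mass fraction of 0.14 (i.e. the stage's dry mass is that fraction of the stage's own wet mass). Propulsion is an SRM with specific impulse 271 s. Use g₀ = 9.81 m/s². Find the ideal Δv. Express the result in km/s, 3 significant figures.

Δv ≈ 5.04 km/s

Stage wet mass = m₀ − payload = 204,800 − 2,410 = 202,390 kg.
Stage dry mass = ε × stage wet mass = 0.14 × 202,390 = 28,334.6 kg.
Burnout mass m_f = stage dry + payload = 28,334.6 + 2,410 = 30,744.6 kg.
v_e = Isp · g₀ = 271 × 9.81 = 2658.5 m/s.
By the Tsiolkovsky rocket equation, Δv = v_e · ln(204,800/30,744.6) = 2658.5 × ln(6.661) = 2658.5 × 1.8963 ≈ 5041 m/s.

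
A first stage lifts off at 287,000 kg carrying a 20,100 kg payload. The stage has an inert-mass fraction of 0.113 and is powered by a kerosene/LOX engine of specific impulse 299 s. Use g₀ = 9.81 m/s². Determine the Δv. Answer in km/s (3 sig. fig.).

Stage wet mass = m₀ − payload = 287,000 − 20,100 = 266,900 kg.
Stage dry mass = ε × stage wet mass = 0.113 × 266,900 = 30,159.7 kg.
Burnout mass m_f = stage dry + payload = 30,159.7 + 20,100 = 50,259.7 kg.
v_e = Isp · g₀ = 299 × 9.81 = 2933.2 m/s.
By the Tsiolkovsky rocket equation, Δv = v_e · ln(287,000/50,259.7) = 2933.2 × ln(5.71) = 2933.2 × 1.7423 ≈ 5110 m/s.

Δv ≈ 5.11 km/s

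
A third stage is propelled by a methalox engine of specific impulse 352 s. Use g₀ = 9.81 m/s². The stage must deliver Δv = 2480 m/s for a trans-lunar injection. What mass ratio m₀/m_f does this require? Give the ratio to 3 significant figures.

v_e = Isp · g₀ = 352 × 9.81 = 3453.1 m/s.
By the Tsiolkovsky rocket equation, m₀/m_f = exp(Δv / v_e) = exp(2480 / 3453.1) = exp(0.7182) = 2.0507.

mass ratio ≈ 2.05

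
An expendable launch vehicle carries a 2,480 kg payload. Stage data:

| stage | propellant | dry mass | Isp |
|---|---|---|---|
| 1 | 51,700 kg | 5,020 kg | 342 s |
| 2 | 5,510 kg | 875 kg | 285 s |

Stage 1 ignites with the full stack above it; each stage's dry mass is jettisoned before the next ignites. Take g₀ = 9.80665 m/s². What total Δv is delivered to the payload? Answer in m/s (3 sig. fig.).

Ignition mass of stage 1 = 51,700+5,020 + 5,510+875 + 2,480 = 65,585 kg.
Stage 1: m₀ = 65,585 kg, m_f = 65,585 − 51,700 = 13,885 kg; Δv = 342×9.80665×ln(4.723) = 3353.9×1.5525 ≈ 5207 m/s.
Stage 2: m₀ = 8,865 kg, m_f = 8,865 − 5,510 = 3,355 kg; Δv = 285×9.80665×ln(2.642) = 2794.9×0.9717 ≈ 2716 m/s.
Total Δv = 5207 + 2716 = 7923 m/s.

Δv ≈ 7920 m/s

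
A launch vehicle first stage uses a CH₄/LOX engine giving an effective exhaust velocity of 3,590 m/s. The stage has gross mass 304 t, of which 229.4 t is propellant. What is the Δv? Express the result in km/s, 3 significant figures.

Δv ≈ 5.04 km/s

m_f = m₀ − m_prop = 304 − 229.4 = 74.6 t.
Rocket equation: Δv = v_e · ln(m₀/m_f) = 3590.0 × ln(4.075) = 3590.0 × 1.4049 ≈ 5043.5 m/s.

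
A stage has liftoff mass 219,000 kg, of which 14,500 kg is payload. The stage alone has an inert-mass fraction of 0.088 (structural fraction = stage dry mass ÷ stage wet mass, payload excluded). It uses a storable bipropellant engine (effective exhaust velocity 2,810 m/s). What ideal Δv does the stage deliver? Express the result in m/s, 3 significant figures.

Stage wet mass = m₀ − payload = 219,000 − 14,500 = 204,500 kg.
Stage dry mass = ε × stage wet mass = 0.088 × 204,500 = 17,996 kg.
Burnout mass m_f = stage dry + payload = 17,996 + 14,500 = 32,496 kg.
Δv = v_e · ln(219,000/32,496) = 2810.0 × ln(6.739) = 2810.0 × 1.9080 ≈ 5361 m/s.

Δv ≈ 5360 m/s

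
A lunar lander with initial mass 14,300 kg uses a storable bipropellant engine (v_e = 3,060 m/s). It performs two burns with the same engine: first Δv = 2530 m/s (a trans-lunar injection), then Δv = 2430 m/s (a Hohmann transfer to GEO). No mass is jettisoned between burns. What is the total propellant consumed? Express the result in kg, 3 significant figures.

After the first burn: m = 14300 × exp(−2530/3060.0) = 14300 × 0.43745 = 6,255.54 kg.
After the second burn: m = 6,255.54 × exp(−2430/3060.0) = 6,255.54 × 0.45198 = 2,827.38 kg.
Total propellant = m₀ − m_final = 14300 − 2,827.38 = 11,472.62 kg.

total propellant consumed ≈ 11500 kg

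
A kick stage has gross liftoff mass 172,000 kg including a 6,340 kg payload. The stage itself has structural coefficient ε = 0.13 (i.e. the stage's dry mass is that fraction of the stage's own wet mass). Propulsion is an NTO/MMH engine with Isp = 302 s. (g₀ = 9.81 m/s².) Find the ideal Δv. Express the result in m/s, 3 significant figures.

Δv ≈ 5390 m/s

Stage wet mass = m₀ − payload = 172,000 − 6,340 = 165,660 kg.
Stage dry mass = ε × stage wet mass = 0.13 × 165,660 = 21,535.8 kg.
Burnout mass m_f = stage dry + payload = 21,535.8 + 6,340 = 27,875.8 kg.
v_e = Isp · g₀ = 302 × 9.81 = 2962.6 m/s.
By the Tsiolkovsky rocket equation, Δv = v_e · ln(172,000/27,875.8) = 2962.6 × ln(6.17) = 2962.6 × 1.8197 ≈ 5391 m/s.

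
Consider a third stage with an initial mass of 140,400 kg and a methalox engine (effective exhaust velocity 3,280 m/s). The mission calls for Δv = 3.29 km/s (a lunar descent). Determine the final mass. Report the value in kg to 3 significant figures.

final mass ≈ 51500 kg

Rocket equation: m₀/m_f = exp(Δv / v_e) = exp(3290 / 3280.0) = exp(1.0030) = 2.7266.
m_f = m₀ / 2.7266 = 140,400 / 2.7266 = 51,492.7 kg.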